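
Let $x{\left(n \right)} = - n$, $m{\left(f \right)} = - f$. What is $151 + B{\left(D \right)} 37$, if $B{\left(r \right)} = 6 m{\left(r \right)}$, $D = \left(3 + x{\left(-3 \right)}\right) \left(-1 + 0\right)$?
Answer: $1483$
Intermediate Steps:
$D = -6$ ($D = \left(3 - -3\right) \left(-1 + 0\right) = \left(3 + 3\right) \left(-1\right) = 6 \left(-1\right) = -6$)
$B{\left(r \right)} = - 6 r$ ($B{\left(r \right)} = 6 \left(- r\right) = - 6 r$)
$151 + B{\left(D \right)} 37 = 151 + \left(-6\right) \left(-6\right) 37 = 151 + 36 \cdot 37 = 151 + 1332 = 1483$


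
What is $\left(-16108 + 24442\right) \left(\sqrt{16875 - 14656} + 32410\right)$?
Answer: $270104940 + 8334 \sqrt{2219} \approx 2.705 \cdot 10^{8}$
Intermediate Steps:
$\left(-16108 + 24442\right) \left(\sqrt{16875 - 14656} + 32410\right) = 8334 \left(\sqrt{2219} + 32410\right) = 8334 \left(32410 + \sqrt{2219}\right) = 270104940 + 8334 \sqrt{2219}$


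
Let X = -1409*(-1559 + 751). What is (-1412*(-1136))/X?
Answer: 200504/142309 ≈ 1.4089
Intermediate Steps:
X = 1138472 (X = -1409*(-808) = 1138472)
(-1412*(-1136))/X = -1412*(-1136)/1138472 = 1604032*(1/1138472) = 200504/142309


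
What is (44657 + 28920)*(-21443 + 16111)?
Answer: -392312564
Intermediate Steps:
(44657 + 28920)*(-21443 + 16111) = 73577*(-5332) = -392312564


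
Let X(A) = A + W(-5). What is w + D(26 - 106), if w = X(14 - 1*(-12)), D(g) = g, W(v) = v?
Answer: -59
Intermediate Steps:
X(A) = -5 + A (X(A) = A - 5 = -5 + A)
w = 21 (w = -5 + (14 - 1*(-12)) = -5 + (14 + 12) = -5 + 26 = 21)
w + D(26 - 106) = 21 + (26 - 106) = 21 - 80 = -59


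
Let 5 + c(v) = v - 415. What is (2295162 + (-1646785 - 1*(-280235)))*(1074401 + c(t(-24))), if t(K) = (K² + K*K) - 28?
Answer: 998355404260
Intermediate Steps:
t(K) = -28 + 2*K² (t(K) = (K² + K²) - 28 = 2*K² - 28 = -28 + 2*K²)
c(v) = -420 + v (c(v) = -5 + (v - 415) = -5 + (-415 + v) = -420 + v)
(2295162 + (-1646785 - 1*(-280235)))*(1074401 + c(t(-24))) = (2295162 + (-1646785 - 1*(-280235)))*(1074401 + (-420 + (-28 + 2*(-24)²))) = (2295162 + (-1646785 + 280235))*(1074401 + (-420 + (-28 + 2*576))) = (2295162 - 1366550)*(1074401 + (-420 + (-28 + 1152))) = 928612*(1074401 + (-420 + 1124)) = 928612*(1074401 + 704) = 928612*1075105 = 998355404260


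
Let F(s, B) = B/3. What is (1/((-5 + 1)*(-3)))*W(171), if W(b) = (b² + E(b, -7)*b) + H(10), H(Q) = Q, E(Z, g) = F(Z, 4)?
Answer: 29479/12 ≈ 2456.6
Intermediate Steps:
F(s, B) = B/3 (F(s, B) = B*(⅓) = B/3)
E(Z, g) = 4/3 (E(Z, g) = (⅓)*4 = 4/3)
W(b) = 10 + b² + 4*b/3 (W(b) = (b² + 4*b/3) + 10 = 10 + b² + 4*b/3)
(1/((-5 + 1)*(-3)))*W(171) = (1/((-5 + 1)*(-3)))*(10 + 171² + (4/3)*171) = (-⅓/(-4))*(10 + 29241 + 228) = -¼*(-⅓)*29479 = (1/12)*29479 = 29479/12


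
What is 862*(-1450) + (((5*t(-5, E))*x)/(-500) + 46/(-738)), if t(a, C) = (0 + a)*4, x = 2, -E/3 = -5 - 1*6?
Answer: -2306064877/1845 ≈ -1.2499e+6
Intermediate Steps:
E = 33 (E = -3*(-5 - 1*6) = -3*(-5 - 6) = -3*(-11) = 33)
t(a, C) = 4*a (t(a, C) = a*4 = 4*a)
862*(-1450) + (((5*t(-5, E))*x)/(-500) + 46/(-738)) = 862*(-1450) + (((5*(4*(-5)))*2)/(-500) + 46/(-738)) = -1249900 + (((5*(-20))*2)*(-1/500) + 46*(-1/738)) = -1249900 + (-100*2*(-1/500) - 23/369) = -1249900 + (-200*(-1/500) - 23/369) = -1249900 + (⅖ - 23/369) = -1249900 + 623/1845 = -2306064877/1845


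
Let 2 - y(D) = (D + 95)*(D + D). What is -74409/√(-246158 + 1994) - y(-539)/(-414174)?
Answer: -239315/207087 + 24803*I*√61041/40694 ≈ -1.1556 + 150.59*I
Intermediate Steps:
y(D) = 2 - 2*D*(95 + D) (y(D) = 2 - (D + 95)*(D + D) = 2 - (95 + D)*2*D = 2 - 2*D*(95 + D))
-74409/√(-246158 + 1994) - y(-539)/(-414174) = -74409/√(-246158 + 1994) - (2 - 190*(-539) - 2*(-539)²)/(-414174) = -74409*(-I*√61041/122082) - (2 + 102410 - 2*290521)*(-1/414174) = -74409*(-I*√61041/122082) - (2 + 102410 - 581042)*(-1/414174) = -(-24803)*I*√61041/40694 - 1*(-478630)*(-1/414174) = 24803*I*√61041/40694 + 478630*(-1/414174) = 24803*I*√61041/40694 - 239315/207087 = -239315/207087 + 24803*I*√61041/40694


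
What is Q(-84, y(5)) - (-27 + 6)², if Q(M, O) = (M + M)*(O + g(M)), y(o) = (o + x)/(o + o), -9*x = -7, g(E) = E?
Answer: 203609/15 ≈ 13574.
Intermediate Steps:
x = 7/9 (x = -⅑*(-7) = 7/9 ≈ 0.77778)
y(o) = (7/9 + o)/(2*o) (y(o) = (o + 7/9)/(o + o) = (7/9 + o)/((2*o)) = (7/9 + o)*(1/(2*o)) = (7/9 + o)/(2*o))
Q(M, O) = 2*M*(M + O) (Q(M, O) = (M + M)*(O + M) = (2*M)*(M + O) = 2*M*(M + O))
Q(-84, y(5)) - (-27 + 6)² = 2*(-84)*(-84 + (1/18)*(7 + 9*5)/5) - (-27 + 6)² = 2*(-84)*(-84 + (1/18)*(⅕)*(7 + 45)) - 1*(-21)² = 2*(-84)*(-84 + (1/18)*(⅕)*52) - 1*441 = 2*(-84)*(-84 + 26/45) - 441 = 2*(-84)*(-3754/45) - 441 = 210224/15 - 441 = 203609/15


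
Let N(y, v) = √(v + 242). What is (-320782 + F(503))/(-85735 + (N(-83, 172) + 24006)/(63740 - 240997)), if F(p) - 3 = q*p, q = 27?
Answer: 827530504397065965286/230953456296372715387 - 163358987658*√46/230953456296372715387 ≈ 3.5831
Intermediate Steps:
N(y, v) = √(242 + v)
F(p) = 3 + 27*p
(-320782 + F(503))/(-85735 + (N(-83, 172) + 24006)/(63740 - 240997)) = (-320782 + (3 + 27*503))/(-85735 + (√(242 + 172) + 24006)/(63740 - 240997)) = (-320782 + (3 + 13581))/(-85735 + (√414 + 24006)/(-177257)) = (-320782 + 13584)/(-85735 + (3*√46 + 24006)*(-1/177257)) = -307198/(-85735 + (24006 + 3*√46)*(-1/177257)) = -307198/(-85735 + (-24006/177257 - 3*√46/177257)) = -307198/(-15197152901/177257 - 3*√46/177257)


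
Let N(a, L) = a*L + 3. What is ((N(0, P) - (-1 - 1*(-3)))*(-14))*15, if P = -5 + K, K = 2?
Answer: -210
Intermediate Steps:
P = -3 (P = -5 + 2 = -3)
N(a, L) = 3 + L*a (N(a, L) = L*a + 3 = 3 + L*a)
((N(0, P) - (-1 - 1*(-3)))*(-14))*15 = (((3 - 3*0) - (-1 - 1*(-3)))*(-14))*15 = (((3 + 0) - (-1 + 3))*(-14))*15 = ((3 - 1*2)*(-14))*15 = ((3 - 2)*(-14))*15 = (1*(-14))*15 = -14*15 = -210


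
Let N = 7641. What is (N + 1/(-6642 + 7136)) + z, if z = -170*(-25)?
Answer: 5874155/494 ≈ 11891.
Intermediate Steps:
z = 4250 (z = -170*(-25) = 4250)
(N + 1/(-6642 + 7136)) + z = (7641 + 1/(-6642 + 7136)) + 4250 = (7641 + 1/494) + 4250 = 3774655/494 + 4250 = 5874155/494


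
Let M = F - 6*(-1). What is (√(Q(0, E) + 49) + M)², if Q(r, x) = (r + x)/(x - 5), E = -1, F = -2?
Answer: (24 + √1770)²/36 ≈ 121.26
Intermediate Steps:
Q(r, x) = (r + x)/(-5 + x)
M = 4 (M = -2 - 6*(-1) = -2 + 6 = 4)
(√(Q(0, E) + 49) + M)² = (√((0 - 1)/(-5 - 1) + 49) + 4)² = (√(-1/(-6) + 49) + 4)² = (√(-⅙*(-1) + 49) + 4)² = (√(⅙ + 49) + 4)² = (√(295/6) + 4)² = (√1770/6 + 4)² = (4 + √1770/6)²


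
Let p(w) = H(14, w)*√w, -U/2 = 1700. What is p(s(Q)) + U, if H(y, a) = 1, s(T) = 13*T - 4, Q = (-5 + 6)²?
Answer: -3397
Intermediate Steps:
U = -3400 (U = -2*1700 = -3400)
Q = 1 (Q = 1² = 1)
s(T) = -4 + 13*T
p(w) = √w (p(w) = 1*√w = √w)
p(s(Q)) + U = √(-4 + 13*1) - 3400 = √(-4 + 13) - 3400 = √9 - 3400 = 3 - 3400 = -3397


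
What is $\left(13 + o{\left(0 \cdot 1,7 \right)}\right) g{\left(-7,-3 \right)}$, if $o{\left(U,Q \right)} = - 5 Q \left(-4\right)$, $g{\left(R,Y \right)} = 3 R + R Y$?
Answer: $0$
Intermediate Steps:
$o{\left(U,Q \right)} = 20 Q$
$\left(13 + o{\left(0 \cdot 1,7 \right)}\right) g{\left(-7,-3 \right)} = \left(13 + 20 \cdot 7\right) \left(- 7 \left(3 - 3\right)\right) = \left(13 + 140\right) \left(\left(-7\right) 0\right) = 153 \cdot 0 = 0$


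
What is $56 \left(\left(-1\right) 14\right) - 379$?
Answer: $-1163$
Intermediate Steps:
$56 \left(\left(-1\right) 14\right) - 379 = 56 \left(-14\right) - 379 = -784 - 379 = -1163$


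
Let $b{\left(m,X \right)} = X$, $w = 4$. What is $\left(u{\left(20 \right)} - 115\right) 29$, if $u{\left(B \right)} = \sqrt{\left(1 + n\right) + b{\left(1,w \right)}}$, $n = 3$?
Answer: $-3335 + 58 \sqrt{2} \approx -3253.0$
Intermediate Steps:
$u{\left(B \right)} = 2 \sqrt{2}$ ($u{\left(B \right)} = \sqrt{\left(1 + 3\right) + 4} = \sqrt{4 + 4} = \sqrt{8} = 2 \sqrt{2}$)
$\left(u{\left(20 \right)} - 115\right) 29 = \left(2 \sqrt{2} - 115\right) 29 = \left(-115 + 2 \sqrt{2}\right) 29 = -3335 + 58 \sqrt{2}$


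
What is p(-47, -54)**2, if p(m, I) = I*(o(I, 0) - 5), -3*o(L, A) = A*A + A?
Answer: 72900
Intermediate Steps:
o(L, A) = -A/3 - A**2/3 (o(L, A) = -(A*A + A)/3 = -(A**2 + A)/3 = -(A + A**2)/3 = -A/3 - A**2/3)
p(m, I) = -5*I (p(m, I) = I*(-1/3*0*(1 + 0) - 5) = I*(-1/3*0*1 - 5) = I*(0 - 5) = I*(-5) = -5*I)
p(-47, -54)**2 = (-5*(-54))**2 = 270**2 = 72900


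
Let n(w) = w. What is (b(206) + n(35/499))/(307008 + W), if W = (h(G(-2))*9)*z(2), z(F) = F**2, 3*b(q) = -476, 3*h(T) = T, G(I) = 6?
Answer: -237419/459698760 ≈ -0.00051647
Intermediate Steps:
h(T) = T/3
b(q) = -476/3 (b(q) = (1/3)*(-476) = -476/3)
W = 72 (W = (((1/3)*6)*9)*2**2 = (2*9)*4 = 18*4 = 72)
(b(206) + n(35/499))/(307008 + W) = (-476/3 + 35/499)/(307008 + 72) = (-476/3 + 35*(1/499))/307080 = (-476/3 + 35/499)*(1/307080) = -237419/1497*1/307080 = -237419/459698760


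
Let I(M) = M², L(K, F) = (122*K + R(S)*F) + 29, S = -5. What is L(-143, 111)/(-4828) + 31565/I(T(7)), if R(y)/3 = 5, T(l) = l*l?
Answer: 47554093/2898007 ≈ 16.409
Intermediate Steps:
T(l) = l²
R(y) = 15 (R(y) = 3*5 = 15)
L(K, F) = 29 + 15*F + 122*K (L(K, F) = (122*K + 15*F) + 29 = (15*F + 122*K) + 29 = 29 + 15*F + 122*K)
L(-143, 111)/(-4828) + 31565/I(T(7)) = (29 + 15*111 + 122*(-143))/(-4828) + 31565/((7²)²) = (29 + 1665 - 17446)*(-1/4828) + 31565/(49²) = -15752*(-1/4828) + 31565/2401 = 3938/1207 + 31565*(1/2401) = 3938/1207 + 31565/2401 = 47554093/2898007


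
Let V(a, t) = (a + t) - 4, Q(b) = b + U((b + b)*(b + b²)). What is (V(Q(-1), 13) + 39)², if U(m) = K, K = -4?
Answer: 1849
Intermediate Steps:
U(m) = -4
Q(b) = -4 + b (Q(b) = b - 4 = -4 + b)
V(a, t) = -4 + a + t
(V(Q(-1), 13) + 39)² = ((-4 + (-4 - 1) + 13) + 39)² = ((-4 - 5 + 13) + 39)² = (4 + 39)² = 43² = 1849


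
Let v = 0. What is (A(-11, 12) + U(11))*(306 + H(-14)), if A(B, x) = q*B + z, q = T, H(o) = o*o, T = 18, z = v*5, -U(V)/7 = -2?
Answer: -92368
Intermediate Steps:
U(V) = 14 (U(V) = -7*(-2) = 14)
z = 0 (z = 0*5 = 0)
H(o) = o**2
q = 18
A(B, x) = 18*B (A(B, x) = 18*B + 0 = 18*B)
(A(-11, 12) + U(11))*(306 + H(-14)) = (18*(-11) + 14)*(306 + (-14)**2) = (-198 + 14)*(306 + 196) = -184*502 = -92368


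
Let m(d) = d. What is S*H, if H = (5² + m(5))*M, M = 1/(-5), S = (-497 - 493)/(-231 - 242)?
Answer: -540/43 ≈ -12.558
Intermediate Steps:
S = 90/43 (S = -990/(-473) = -990*(-1/473) = 90/43 ≈ 2.0930)
M = -⅕ ≈ -0.20000
H = -6 (H = (5² + 5)*(-⅕) = (25 + 5)*(-⅕) = 30*(-⅕) = -6)
S*H = (90/43)*(-6) = -540/43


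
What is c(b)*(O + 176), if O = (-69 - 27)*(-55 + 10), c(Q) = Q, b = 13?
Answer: 58448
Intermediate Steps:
O = 4320 (O = -96*(-45) = 4320)
c(b)*(O + 176) = 13*(4320 + 176) = 13*4496 = 58448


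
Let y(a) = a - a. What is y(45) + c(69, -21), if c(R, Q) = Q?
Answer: -21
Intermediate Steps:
y(a) = 0
y(45) + c(69, -21) = 0 - 21 = -21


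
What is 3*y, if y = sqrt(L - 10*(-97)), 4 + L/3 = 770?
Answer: 6*sqrt(817) ≈ 171.50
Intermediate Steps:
L = 2298 (L = -12 + 3*770 = -12 + 2310 = 2298)
y = 2*sqrt(817) (y = sqrt(2298 - 10*(-97)) = sqrt(2298 + 970) = sqrt(3268) = 2*sqrt(817) ≈ 57.166)
3*y = 3*(2*sqrt(817)) = 6*sqrt(817)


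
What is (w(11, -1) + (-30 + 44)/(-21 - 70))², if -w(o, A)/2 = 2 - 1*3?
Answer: 576/169 ≈ 3.4083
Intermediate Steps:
w(o, A) = 2 (w(o, A) = -2*(2 - 1*3) = -2*(2 - 3) = -2*(-1) = 2)
(w(11, -1) + (-30 + 44)/(-21 - 70))² = (2 + (-30 + 44)/(-21 - 70))² = (2 + 14/(-91))² = (2 + 14*(-1/91))² = (2 - 2/13)² = (24/13)² = 576/169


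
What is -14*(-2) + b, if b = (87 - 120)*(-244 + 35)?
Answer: 6925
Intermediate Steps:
b = 6897 (b = -33*(-209) = 6897)
-14*(-2) + b = -14*(-2) + 6897 = 28 + 6897 = 6925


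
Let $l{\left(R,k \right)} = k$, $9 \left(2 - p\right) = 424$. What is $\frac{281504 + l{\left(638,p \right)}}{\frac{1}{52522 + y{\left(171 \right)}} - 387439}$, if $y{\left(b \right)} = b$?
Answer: $- \frac{66739109545}{91868954517} \approx -0.72646$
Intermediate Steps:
$p = - \frac{406}{9}$ ($p = 2 - \frac{424}{9} = - \frac{406}{9} \approx -45.111$)
$\frac{281504 + l{\left(638,p \right)}}{\frac{1}{52522 + y{\left(171 \right)}} - 387439} = \frac{281504 - \frac{406}{9}}{\frac{1}{52522 + 171} - 387439} = \frac{2533130}{9 \left(\frac{1}{52693} - 387439\right)} = \frac{2533130}{9 \left(- \frac{20415323226}{52693}\right)} = \frac{2533130}{9} \left(- \frac{52693}{20415323226}\right) = - \frac{66739109545}{91868954517}$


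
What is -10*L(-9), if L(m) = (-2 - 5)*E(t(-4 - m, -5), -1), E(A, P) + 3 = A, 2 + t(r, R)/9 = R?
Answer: -4620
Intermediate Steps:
t(r, R) = -18 + 9*R
E(A, P) = -3 + A
L(m) = 462 (L(m) = (-2 - 5)*(-3 + (-18 + 9*(-5))) = -7*(-3 + (-18 - 45)) = -7*(-3 - 63) = -7*(-66) = 462)
-10*L(-9) = -10*462 = -4620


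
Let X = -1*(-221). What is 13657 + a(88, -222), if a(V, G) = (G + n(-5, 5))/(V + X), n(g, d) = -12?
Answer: 1406593/103 ≈ 13656.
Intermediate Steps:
X = 221
a(V, G) = (-12 + G)/(221 + V) (a(V, G) = (G - 12)/(V + 221) = (-12 + G)/(221 + V))
13657 + a(88, -222) = 13657 + (-12 - 222)/(221 + 88) = 13657 - 234/309 = 13657 + (1/309)*(-234) = 13657 - 78/103 = 1406593/103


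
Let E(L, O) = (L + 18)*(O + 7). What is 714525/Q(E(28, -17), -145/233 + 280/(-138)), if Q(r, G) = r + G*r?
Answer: 99890595/106192 ≈ 940.66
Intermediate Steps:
E(L, O) = (7 + O)*(18 + L) (E(L, O) = (18 + L)*(7 + O) = (7 + O)*(18 + L))
714525/Q(E(28, -17), -145/233 + 280/(-138)) = 714525/(((126 + 7*28 + 18*(-17) + 28*(-17))*(1 + (-145/233 + 280/(-138))))) = 714525/(((126 + 196 - 306 - 476)*(1 + (-145*1/233 + 280*(-1/138))))) = 714525/((-460*(1 + (-145/233 - 140/69)))) = 714525/((-460*(1 - 42625/16077))) = 714525/((-460*(-26548/16077))) = 714525/(530960/699) = 714525*(699/530960) = 99890595/106192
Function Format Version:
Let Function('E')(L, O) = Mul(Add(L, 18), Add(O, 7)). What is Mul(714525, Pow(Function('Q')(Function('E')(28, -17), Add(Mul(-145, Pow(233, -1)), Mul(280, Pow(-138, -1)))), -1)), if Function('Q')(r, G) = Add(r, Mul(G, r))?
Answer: Rational(99890595, 106192) ≈ 940.66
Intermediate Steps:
Function('E')(L, O) = Mul(Add(7, O), Add(18, L)) (Function('E')(L, O) = Mul(Add(18, L), Add(7, O)) = Mul(Add(7, O), Add(18, L)))
Mul(714525, Pow(Function('Q')(Function('E')(28, -17), Add(Mul(-145, Pow(233, -1)), Mul(280, Pow(-138, -1)))), -1)) = Mul(714525, Pow(Mul(Add(126, Mul(7, 28), Mul(18, -17), Mul(28, -17)), Add(1, Add(Mul(-145, Pow(233, -1)), Mul(280, Pow(-138, -1))))), -1)) = Mul(714525, Pow(Mul(Add(126, 196, -306, -476), Add(1, Add(Mul(-145, Rational(1, 233)), Mul(280, Rational(-1, 138))))), -1)) = Mul(714525, Pow(Mul(-460, Add(1, Add(Rational(-145, 233), Rational(-140, 69)))), -1)) = Mul(714525, Pow(Mul(-460, Add(1, Rational(-42625, 16077))), -1)) = Mul(714525, Pow(Mul(-460, Rational(-26548, 16077)), -1)) = Mul(714525, Pow(Rational(530960, 699), -1)) = Mul(714525, Rational(699, 530960)) = Rational(99890595, 106192)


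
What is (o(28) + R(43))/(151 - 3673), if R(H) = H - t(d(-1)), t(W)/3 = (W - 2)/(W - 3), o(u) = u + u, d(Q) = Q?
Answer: -129/4696 ≈ -0.027470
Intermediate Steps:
o(u) = 2*u
t(W) = 3*(-2 + W)/(-3 + W) (t(W) = 3*((W - 2)/(W - 3)) = 3*((-2 + W)/(-3 + W)) = 3*(-2 + W)/(-3 + W))
R(H) = -9/4 + H (R(H) = H - 3*(-2 - 1)/(-3 - 1) = H - 3*(-3)/(-4) = H - 3*(-1)*(-3)/4 = H - 1*9/4 = H - 9/4 = -9/4 + H)
(o(28) + R(43))/(151 - 3673) = (2*28 + (-9/4 + 43))/(151 - 3673) = (56 + 163/4)/(-3522) = (387/4)*(-1/3522) = -129/4696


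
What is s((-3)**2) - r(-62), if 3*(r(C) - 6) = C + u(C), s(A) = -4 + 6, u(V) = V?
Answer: 112/3 ≈ 37.333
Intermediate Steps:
s(A) = 2
r(C) = 6 + 2*C/3 (r(C) = 6 + (C + C)/3 = 6 + (2*C)/3 = 6 + 2*C/3)
s((-3)**2) - r(-62) = 2 - (6 + (2/3)*(-62)) = 2 - (6 - 124/3) = 2 - 1*(-106/3) = 2 + 106/3 = 112/3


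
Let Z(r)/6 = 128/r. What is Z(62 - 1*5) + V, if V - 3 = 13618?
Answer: 259055/19 ≈ 13634.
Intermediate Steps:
Z(r) = 768/r (Z(r) = 6*(128/r) = 768/r)
V = 13621 (V = 3 + 13618 = 13621)
Z(62 - 1*5) + V = 768/(62 - 1*5) + 13621 = 768/(62 - 5) + 13621 = 768/57 + 13621 = 768*(1/57) + 13621 = 256/19 + 13621 = 259055/19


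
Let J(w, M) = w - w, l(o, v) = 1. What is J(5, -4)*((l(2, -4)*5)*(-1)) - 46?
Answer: -46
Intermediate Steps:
J(w, M) = 0
J(5, -4)*((l(2, -4)*5)*(-1)) - 46 = 0*((1*5)*(-1)) - 46 = 0*(5*(-1)) - 46 = 0*(-5) - 46 = 0 - 46 = -46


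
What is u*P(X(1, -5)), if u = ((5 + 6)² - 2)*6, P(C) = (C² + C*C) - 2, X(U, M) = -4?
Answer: 21420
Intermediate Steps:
P(C) = -2 + 2*C² (P(C) = (C² + C²) - 2 = 2*C² - 2 = -2 + 2*C²)
u = 714 (u = (11² - 2)*6 = (121 - 2)*6 = 119*6 = 714)
u*P(X(1, -5)) = 714*(-2 + 2*(-4)²) = 714*(-2 + 2*16) = 714*(-2 + 32) = 714*30 = 21420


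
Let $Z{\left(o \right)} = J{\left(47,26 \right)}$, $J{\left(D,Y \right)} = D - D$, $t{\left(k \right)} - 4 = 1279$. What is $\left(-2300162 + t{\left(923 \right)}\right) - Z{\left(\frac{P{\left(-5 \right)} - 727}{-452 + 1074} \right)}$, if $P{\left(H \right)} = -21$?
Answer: $-2298879$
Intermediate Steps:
$t{\left(k \right)} = 1283$ ($t{\left(k \right)} = 4 + 1279 = 1283$)
$J{\left(D,Y \right)} = 0$
$Z{\left(o \right)} = 0$
$\left(-2300162 + t{\left(923 \right)}\right) - Z{\left(\frac{P{\left(-5 \right)} - 727}{-452 + 1074} \right)} = \left(-2300162 + 1283\right) - 0 = -2298879 + 0 = -2298879$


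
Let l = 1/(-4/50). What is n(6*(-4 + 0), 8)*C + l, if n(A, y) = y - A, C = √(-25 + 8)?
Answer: -25/2 + 32*I*√17 ≈ -12.5 + 131.94*I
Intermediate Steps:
C = I*√17 (C = √(-17) = I*√17 ≈ 4.1231*I)
l = -25/2 (l = 1/(-4*1/50) = 1/(-2/25) = -25/2 ≈ -12.500)
n(6*(-4 + 0), 8)*C + l = (8 - 6*(-4 + 0))*(I*√17) - 25/2 = (8 - 6*(-4))*(I*√17) - 25/2 = (8 - 1*(-24))*(I*√17) - 25/2 = (8 + 24)*(I*√17) - 25/2 = 32*(I*√17) - 25/2 = 32*I*√17 - 25/2 = -25/2 + 32*I*√17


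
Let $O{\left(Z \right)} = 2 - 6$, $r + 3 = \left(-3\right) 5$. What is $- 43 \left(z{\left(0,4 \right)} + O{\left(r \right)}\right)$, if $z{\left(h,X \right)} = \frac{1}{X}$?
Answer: $\frac{645}{4} \approx 161.25$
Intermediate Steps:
$r = -18$ ($r = -3 - 15 = -18$)
$O{\left(Z \right)} = -4$ ($O{\left(Z \right)} = 2 - 6 = -4$)
$- 43 \left(z{\left(0,4 \right)} + O{\left(r \right)}\right) = - 43 \left(\frac{1}{4} - 4\right) = \left(-43\right) \left(- \frac{15}{4}\right) = \frac{645}{4}$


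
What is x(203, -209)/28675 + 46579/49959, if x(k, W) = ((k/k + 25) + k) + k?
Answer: 104402701/110198025 ≈ 0.94741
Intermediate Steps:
x(k, W) = 26 + 2*k (x(k, W) = ((1 + 25) + k) + k = (26 + k) + k = 26 + 2*k)
x(203, -209)/28675 + 46579/49959 = (26 + 2*203)/28675 + 46579/49959 = (26 + 406)*(1/28675) + 46579*(1/49959) = 432*(1/28675) + 3583/3843 = 432/28675 + 3583/3843 = 104402701/110198025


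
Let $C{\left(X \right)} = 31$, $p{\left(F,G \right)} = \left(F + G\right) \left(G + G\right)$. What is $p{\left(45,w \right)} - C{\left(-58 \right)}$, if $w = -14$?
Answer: $-899$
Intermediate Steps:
$p{\left(F,G \right)} = 2 G \left(F + G\right)$ ($p{\left(F,G \right)} = \left(F + G\right) 2 G = 2 G \left(F + G\right)$)
$p{\left(45,w \right)} - C{\left(-58 \right)} = 2 \left(-14\right) \left(45 - 14\right) - 31 = 2 \left(-14\right) 31 - 31 = -868 - 31 = -899$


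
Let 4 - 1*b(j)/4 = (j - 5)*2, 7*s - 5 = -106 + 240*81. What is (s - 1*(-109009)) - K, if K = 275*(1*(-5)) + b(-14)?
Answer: 790851/7 ≈ 1.1298e+5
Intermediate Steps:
s = 19339/7 (s = 5/7 + (-106 + 240*81)/7 = 5/7 + (-106 + 19440)/7 = 5/7 + (⅐)*19334 = 5/7 + 2762 = 19339/7 ≈ 2762.7)
b(j) = 56 - 8*j (b(j) = 16 - 4*(j - 5)*2 = 16 - 4*(-5 + j)*2 = 16 - 4*(-10 + 2*j) = 16 + (40 - 8*j) = 56 - 8*j)
K = -1207 (K = 275*(1*(-5)) + (56 - 8*(-14)) = 275*(-5) + (56 + 112) = -1375 + 168 = -1207)
(s - 1*(-109009)) - K = (19339/7 - 1*(-109009)) - 1*(-1207) = (19339/7 + 109009) + 1207 = 782402/7 + 1207 = 790851/7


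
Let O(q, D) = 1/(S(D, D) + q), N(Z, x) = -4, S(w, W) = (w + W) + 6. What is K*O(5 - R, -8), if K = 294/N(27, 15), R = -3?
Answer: 147/4 ≈ 36.750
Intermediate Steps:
S(w, W) = 6 + W + w (S(w, W) = (W + w) + 6 = 6 + W + w)
O(q, D) = 1/(6 + q + 2*D) (O(q, D) = 1/((6 + D + D) + q) = 1/((6 + 2*D) + q) = 1/(6 + q + 2*D))
K = -147/2 (K = 294/(-4) = 294*(-1/4) = -147/2 ≈ -73.500)
K*O(5 - R, -8) = -147/(2*(6 + (5 - 1*(-3)) + 2*(-8))) = -147/(2*(6 + (5 + 3) - 16)) = -147/(2*(6 + 8 - 16)) = -147/2/(-2) = -147/2*(-1/2) = 147/4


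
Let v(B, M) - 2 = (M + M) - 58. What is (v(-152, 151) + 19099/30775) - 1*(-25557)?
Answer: 794106424/30775 ≈ 25804.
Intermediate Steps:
v(B, M) = -56 + 2*M (v(B, M) = 2 + ((M + M) - 58) = 2 + (2*M - 58) = 2 + (-58 + 2*M) = -56 + 2*M)
(v(-152, 151) + 19099/30775) - 1*(-25557) = ((-56 + 2*151) + 19099/30775) - 1*(-25557) = ((-56 + 302) + 19099*(1/30775)) + 25557 = (246 + 19099/30775) + 25557 = 7589749/30775 + 25557 = 794106424/30775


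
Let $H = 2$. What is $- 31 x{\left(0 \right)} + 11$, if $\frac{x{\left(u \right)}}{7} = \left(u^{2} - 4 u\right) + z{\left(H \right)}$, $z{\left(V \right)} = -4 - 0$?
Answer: $879$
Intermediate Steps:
$z{\left(V \right)} = -4$ ($z{\left(V \right)} = -4 + 0 = -4$)
$x{\left(u \right)} = -28 - 28 u + 7 u^{2}$ ($x{\left(u \right)} = 7 \left(\left(u^{2} - 4 u\right) - 4\right) = 7 \left(-4 + u^{2} - 4 u\right) = -28 - 28 u + 7 u^{2}$)
$- 31 x{\left(0 \right)} + 11 = - 31 \left(-28 - 0 + 7 \cdot 0^{2}\right) + 11 = - 31 \left(-28 + 0 + 7 \cdot 0\right) + 11 = - 31 \left(-28 + 0 + 0\right) + 11 = \left(-31\right) \left(-28\right) + 11 = 868 + 11 = 879$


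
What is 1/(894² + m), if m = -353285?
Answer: 1/445951 ≈ 2.2424e-6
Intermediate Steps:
1/(894² + m) = 1/(894² - 353285) = 1/(799236 - 353285) = 1/445951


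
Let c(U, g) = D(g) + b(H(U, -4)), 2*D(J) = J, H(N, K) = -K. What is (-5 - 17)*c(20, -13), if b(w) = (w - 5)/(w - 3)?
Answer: 165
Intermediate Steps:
b(w) = (-5 + w)/(-3 + w)
D(J) = J/2
c(U, g) = -1 + g/2 (c(U, g) = g/2 + (-5 - 1*(-4))/(-3 - 1*(-4)) = g/2 + (-5 + 4)/(-3 + 4) = g/2 - 1/1 = g/2 + 1*(-1) = g/2 - 1 = -1 + g/2)
(-5 - 17)*c(20, -13) = (-5 - 17)*(-1 + (1/2)*(-13)) = -22*(-1 - 13/2) = -22*(-15/2) = 165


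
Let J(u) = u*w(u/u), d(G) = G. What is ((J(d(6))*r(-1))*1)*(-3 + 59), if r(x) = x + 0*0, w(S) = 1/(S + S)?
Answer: -168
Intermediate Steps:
w(S) = 1/(2*S)
r(x) = x (r(x) = x + 0 = x)
J(u) = u/2 (J(u) = u*(1/(2*((u/u)))) = u*((½)/1) = u*((½)*1) = u*(½) = u/2)
((J(d(6))*r(-1))*1)*(-3 + 59) = ((((½)*6)*(-1))*1)*(-3 + 59) = ((3*(-1))*1)*56 = -3*1*56 = -3*56 = -168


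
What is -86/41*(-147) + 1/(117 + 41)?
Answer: 1997477/6478 ≈ 308.35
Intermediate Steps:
-86/41*(-147) + 1/(117 + 41) = -86*1/41*(-147) + 1/158 = -86/41*(-147) + 1/158 = 12642/41 + 1/158 = 1997477/6478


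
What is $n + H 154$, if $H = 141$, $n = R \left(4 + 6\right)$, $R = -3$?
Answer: $21684$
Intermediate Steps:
$n = -30$ ($n = - 3 \left(4 + 6\right) = \left(-3\right) 10 = -30$)
$n + H 154 = -30 + 141 \cdot 154 = -30 + 21714 = 21684$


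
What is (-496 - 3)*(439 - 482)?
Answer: 21457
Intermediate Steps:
(-496 - 3)*(439 - 482) = -499*(-43) = 21457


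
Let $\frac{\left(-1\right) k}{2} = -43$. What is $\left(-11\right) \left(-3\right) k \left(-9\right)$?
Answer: $-25542$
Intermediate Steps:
$k = 86$ ($k = \left(-2\right) \left(-43\right) = 86$)
$\left(-11\right) \left(-3\right) k \left(-9\right) = \left(-11\right) \left(-3\right) 86 \left(-9\right) = 33 \cdot 86 \left(-9\right) = 2838 \left(-9\right) = -25542$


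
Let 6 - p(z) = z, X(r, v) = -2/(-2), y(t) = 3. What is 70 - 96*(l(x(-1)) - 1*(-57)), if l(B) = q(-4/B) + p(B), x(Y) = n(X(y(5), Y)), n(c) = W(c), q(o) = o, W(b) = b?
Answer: -5498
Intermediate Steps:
X(r, v) = 1 (X(r, v) = -2*(-½) = 1)
p(z) = 6 - z
n(c) = c
x(Y) = 1
l(B) = 6 - B - 4/B (l(B) = -4/B + (6 - B) = 6 - B - 4/B)
70 - 96*(l(x(-1)) - 1*(-57)) = 70 - 96*((6 - 1*1 - 4/1) - 1*(-57)) = 70 - 96*((6 - 1 - 4*1) + 57) = 70 - 96*((6 - 1 - 4) + 57) = 70 - 96*(1 + 57) = 70 - 96*58 = 70 - 5568 = -5498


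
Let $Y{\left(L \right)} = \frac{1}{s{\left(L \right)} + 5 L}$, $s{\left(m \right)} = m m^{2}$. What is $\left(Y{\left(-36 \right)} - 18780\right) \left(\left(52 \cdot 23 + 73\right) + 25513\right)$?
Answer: $- \frac{11778456864671}{23418} \approx -5.0297 \cdot 10^{8}$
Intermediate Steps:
$s{\left(m \right)} = m^{3}$
$Y{\left(L \right)} = \frac{1}{L^{3} + 5 L}$
$\left(Y{\left(-36 \right)} - 18780\right) \left(\left(52 \cdot 23 + 73\right) + 25513\right) = \left(\frac{1}{\left(-36\right) \left(5 + \left(-36\right)^{2}\right)} - 18780\right) \left(\left(52 \cdot 23 + 73\right) + 25513\right) = \left(- \frac{1}{36 \left(5 + 1296\right)} - 18780\right) \left(\left(1196 + 73\right) + 25513\right) = \left(- \frac{1}{36 \cdot 1301} - 18780\right) \left(1269 + 25513\right) = \left(\left(- \frac{1}{36}\right) \frac{1}{1301} - 18780\right) 26782 = \left(- \frac{1}{46836} - 18780\right) 26782 = \left(- \frac{879580081}{46836}\right) 26782 = - \frac{11778456864671}{23418}$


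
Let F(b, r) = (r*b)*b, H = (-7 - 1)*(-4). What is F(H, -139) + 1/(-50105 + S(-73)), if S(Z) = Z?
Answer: -7142135809/50178 ≈ -1.4234e+5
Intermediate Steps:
H = 32 (H = -8*(-4) = 32)
F(b, r) = r*b**2 (F(b, r) = (b*r)*b = r*b**2)
F(H, -139) + 1/(-50105 + S(-73)) = -139*32**2 + 1/(-50105 - 73) = -139*1024 + 1/(-50178) = -142336 - 1/50178 = -7142135809/50178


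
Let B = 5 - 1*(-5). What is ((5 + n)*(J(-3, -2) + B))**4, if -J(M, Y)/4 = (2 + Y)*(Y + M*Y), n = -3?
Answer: 160000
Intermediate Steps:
J(M, Y) = -4*(2 + Y)*(Y + M*Y)
B = 10 (B = 5 + 5 = 10)
((5 + n)*(J(-3, -2) + B))**4 = ((5 - 3)*(-4*(-2)*(2 - 2 + 2*(-3) - 3*(-2)) + 10))**4 = (2*(-4*(-2)*(2 - 2 - 6 + 6) + 10))**4 = (2*(-4*(-2)*0 + 10))**4 = (2*(0 + 10))**4 = (2*10)**4 = 20**4 = 160000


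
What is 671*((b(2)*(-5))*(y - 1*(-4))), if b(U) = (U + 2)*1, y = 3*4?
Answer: -214720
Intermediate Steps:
y = 12
b(U) = 2 + U (b(U) = (2 + U)*1 = 2 + U)
671*((b(2)*(-5))*(y - 1*(-4))) = 671*(((2 + 2)*(-5))*(12 - 1*(-4))) = 671*((4*(-5))*(12 + 4)) = 671*(-20*16) = 671*(-320) = -214720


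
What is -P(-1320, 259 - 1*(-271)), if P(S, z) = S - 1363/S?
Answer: 1741037/1320 ≈ 1319.0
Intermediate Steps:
-P(-1320, 259 - 1*(-271)) = -(-1320 - 1363/(-1320)) = -(-1320 - 1363*(-1/1320)) = -(-1320 + 1363/1320) = -1*(-1741037/1320) = 1741037/1320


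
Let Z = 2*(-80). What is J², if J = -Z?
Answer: 25600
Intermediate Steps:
Z = -160
J = 160 (J = -1*(-160) = 160)
J² = 160² = 25600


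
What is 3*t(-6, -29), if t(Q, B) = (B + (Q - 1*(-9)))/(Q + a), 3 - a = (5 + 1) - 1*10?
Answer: -78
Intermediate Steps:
a = 7 (a = 3 - ((5 + 1) - 1*10) = 3 - (6 - 10) = 3 - 1*(-4) = 3 + 4 = 7)
t(Q, B) = (9 + B + Q)/(7 + Q) (t(Q, B) = (B + (Q - 1*(-9)))/(Q + 7) = (B + (Q + 9))/(7 + Q) = (B + (9 + Q))/(7 + Q) = (9 + B + Q)/(7 + Q))
3*t(-6, -29) = 3*((9 - 29 - 6)/(7 - 6)) = 3*(-26/1) = 3*(1*(-26)) = 3*(-26) = -78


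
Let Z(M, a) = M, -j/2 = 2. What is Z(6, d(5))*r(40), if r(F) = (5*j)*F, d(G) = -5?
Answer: -4800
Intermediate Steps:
j = -4 (j = -2*2 = -4)
r(F) = -20*F (r(F) = (5*(-4))*F = -20*F)
Z(6, d(5))*r(40) = 6*(-20*40) = 6*(-800) = -4800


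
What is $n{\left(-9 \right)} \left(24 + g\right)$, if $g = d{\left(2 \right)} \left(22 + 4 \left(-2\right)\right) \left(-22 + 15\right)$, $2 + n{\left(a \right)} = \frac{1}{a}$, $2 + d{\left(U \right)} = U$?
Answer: $- \frac{152}{3} \approx -50.667$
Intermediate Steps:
$d{\left(U \right)} = -2 + U$
$n{\left(a \right)} = -2 + \frac{1}{a}$
$g = 0$ ($g = \left(-2 + 2\right) \left(22 + 4 \left(-2\right)\right) \left(-22 + 15\right) = 0 \left(22 - 8\right) \left(-7\right) = 0 \cdot 14 \left(-7\right) = 0 \left(-98\right) = 0$)
$n{\left(-9 \right)} \left(24 + g\right) = \left(-2 + \frac{1}{-9}\right) \left(24 + 0\right) = \left(-2 - \frac{1}{9}\right) 24 = \left(- \frac{19}{9}\right) 24 = - \frac{152}{3}$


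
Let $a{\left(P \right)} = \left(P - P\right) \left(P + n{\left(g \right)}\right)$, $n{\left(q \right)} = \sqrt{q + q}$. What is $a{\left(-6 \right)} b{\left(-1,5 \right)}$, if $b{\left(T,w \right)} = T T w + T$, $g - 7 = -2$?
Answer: $0$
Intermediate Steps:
$g = 5$ ($g = 7 - 2 = 5$)
$n{\left(q \right)} = \sqrt{2} \sqrt{q}$ ($n{\left(q \right)} = \sqrt{2 q} = \sqrt{2} \sqrt{q}$)
$a{\left(P \right)} = 0$ ($a{\left(P \right)} = \left(P - P\right) \left(P + \sqrt{2} \sqrt{5}\right) = 0 \left(P + \sqrt{10}\right) = 0$)
$b{\left(T,w \right)} = T + w T^{2}$ ($b{\left(T,w \right)} = T^{2} w + T = w T^{2} + T = T + w T^{2}$)
$a{\left(-6 \right)} b{\left(-1,5 \right)} = 0 \left(- (1 - 5)\right) = 0 \left(\left(-1\right) \left(-4\right)\right) = 0 \cdot 4 = 0$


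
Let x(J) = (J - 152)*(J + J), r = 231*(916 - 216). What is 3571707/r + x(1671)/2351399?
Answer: 3073125998231/126740406100 ≈ 24.247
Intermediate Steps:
r = 161700 (r = 231*700 = 161700)
x(J) = 2*J*(-152 + J) (x(J) = (-152 + J)*(2*J) = 2*J*(-152 + J))
3571707/r + x(1671)/2351399 = 3571707/161700 + (2*1671*(-152 + 1671))/2351399 = 3571707*(1/161700) + (2*1671*1519)*(1/2351399) = 1190569/53900 + 5076498*(1/2351399) = 1190569/53900 + 5076498/2351399 = 3073125998231/126740406100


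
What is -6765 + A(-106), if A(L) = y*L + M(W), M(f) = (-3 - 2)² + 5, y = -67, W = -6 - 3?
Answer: 367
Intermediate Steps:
W = -9
M(f) = 30 (M(f) = (-5)² + 5 = 25 + 5 = 30)
A(L) = 30 - 67*L (A(L) = -67*L + 30 = 30 - 67*L)
-6765 + A(-106) = -6765 + (30 - 67*(-106)) = -6765 + (30 + 7102) = -6765 + 7132 = 367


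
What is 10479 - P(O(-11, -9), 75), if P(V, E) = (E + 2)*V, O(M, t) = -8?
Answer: 11095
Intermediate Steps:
P(V, E) = V*(2 + E) (P(V, E) = (2 + E)*V = V*(2 + E))
10479 - P(O(-11, -9), 75) = 10479 - (-8)*(2 + 75) = 10479 - (-8)*77 = 10479 - 1*(-616) = 10479 + 616 = 11095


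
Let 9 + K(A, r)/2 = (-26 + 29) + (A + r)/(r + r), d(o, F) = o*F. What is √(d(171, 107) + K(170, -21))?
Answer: 2*√2015139/21 ≈ 135.20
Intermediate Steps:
d(o, F) = F*o
K(A, r) = -12 + (A + r)/r (K(A, r) = -18 + 2*((-26 + 29) + (A + r)/(r + r)) = -18 + 2*(3 + (A + r)/((2*r))) = -18 + 2*(3 + (A + r)*(1/(2*r))) = -18 + 2*(3 + (A + r)/(2*r)) = -18 + (6 + (A + r)/r) = -12 + (A + r)/r)
√(d(171, 107) + K(170, -21)) = √(107*171 + (-11 + 170/(-21))) = √(18297 + (-11 + 170*(-1/21))) = √(18297 + (-11 - 170/21)) = √(18297 - 401/21) = √(383836/21) = 2*√2015139/21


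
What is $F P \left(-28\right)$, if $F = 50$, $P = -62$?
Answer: $86800$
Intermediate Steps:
$F P \left(-28\right) = 50 \left(-62\right) \left(-28\right) = \left(-3100\right) \left(-28\right) = 86800$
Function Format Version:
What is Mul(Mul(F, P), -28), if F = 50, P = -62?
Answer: 86800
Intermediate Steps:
Mul(Mul(F, P), -28) = Mul(Mul(50, -62), -28) = Mul(-3100, -28) = 86800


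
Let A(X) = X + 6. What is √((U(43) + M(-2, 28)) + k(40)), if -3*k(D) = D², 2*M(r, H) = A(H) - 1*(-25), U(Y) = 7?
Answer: I*√17886/6 ≈ 22.29*I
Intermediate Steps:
A(X) = 6 + X
M(r, H) = 31/2 + H/2 (M(r, H) = ((6 + H) - 1*(-25))/2 = ((6 + H) + 25)/2 = (31 + H)/2 = 31/2 + H/2)
k(D) = -D²/3
√((U(43) + M(-2, 28)) + k(40)) = √((7 + (31/2 + (½)*28)) - ⅓*40²) = √((7 + (31/2 + 14)) - ⅓*1600) = √((7 + 59/2) - 1600/3) = √(73/2 - 1600/3) = √(-2981/6) = I*√17886/6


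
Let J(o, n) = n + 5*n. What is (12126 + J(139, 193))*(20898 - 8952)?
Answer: 158690664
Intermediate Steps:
J(o, n) = 6*n
(12126 + J(139, 193))*(20898 - 8952) = (12126 + 6*193)*(20898 - 8952) = (12126 + 1158)*11946 = 13284*11946 = 158690664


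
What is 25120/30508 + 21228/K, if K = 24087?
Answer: 104390772/61237183 ≈ 1.7047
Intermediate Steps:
25120/30508 + 21228/K = 25120/30508 + 21228/24087 = 25120*(1/30508) + 21228*(1/24087) = 6280/7627 + 7076/8029 = 104390772/61237183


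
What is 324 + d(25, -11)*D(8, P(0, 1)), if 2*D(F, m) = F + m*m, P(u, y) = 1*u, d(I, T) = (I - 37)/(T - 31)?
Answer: 2276/7 ≈ 325.14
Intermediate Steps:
d(I, T) = (-37 + I)/(-31 + T)
P(u, y) = u
D(F, m) = F/2 + m²/2 (D(F, m) = (F + m*m)/2 = (F + m²)/2 = F/2 + m²/2)
324 + d(25, -11)*D(8, P(0, 1)) = 324 + ((-37 + 25)/(-31 - 11))*((½)*8 + (½)*0²) = 324 + (-12/(-42))*(4 + (½)*0) = 324 + (-1/42*(-12))*(4 + 0) = 324 + (2/7)*4 = 324 + 8/7 = 2276/7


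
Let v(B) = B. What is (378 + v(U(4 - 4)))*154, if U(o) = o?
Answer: 58212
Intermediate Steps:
(378 + v(U(4 - 4)))*154 = (378 + (4 - 4))*154 = (378 + 0)*154 = 378*154 = 58212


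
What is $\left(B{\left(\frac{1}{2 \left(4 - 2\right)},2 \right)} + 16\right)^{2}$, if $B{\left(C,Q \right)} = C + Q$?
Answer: $\frac{5329}{16} \approx 333.06$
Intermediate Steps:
$\left(B{\left(\frac{1}{2 \left(4 - 2\right)},2 \right)} + 16\right)^{2} = \left(\left(\frac{1}{2 \left(4 - 2\right)} + 2\right) + 16\right)^{2} = \left(\left(\frac{1}{2 \cdot 2} + 2\right) + 16\right)^{2} = \left(\left(\frac{1}{4} + 2\right) + 16\right)^{2} = \left(\frac{9}{4} + 16\right)^{2} = \left(\frac{73}{4}\right)^{2} = \frac{5329}{16}$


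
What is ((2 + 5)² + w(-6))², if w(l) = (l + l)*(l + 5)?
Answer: 3721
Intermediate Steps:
w(l) = 2*l*(5 + l) (w(l) = (2*l)*(5 + l) = 2*l*(5 + l))
((2 + 5)² + w(-6))² = ((2 + 5)² + 2*(-6)*(5 - 6))² = (7² + 2*(-6)*(-1))² = (49 + 12)² = 61² = 3721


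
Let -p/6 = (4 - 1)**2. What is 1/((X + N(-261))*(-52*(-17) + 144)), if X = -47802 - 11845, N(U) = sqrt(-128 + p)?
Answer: -8521/522483172164 - I*sqrt(182)/3657382205148 ≈ -1.6309e-8 - 3.6886e-12*I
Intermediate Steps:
p = -54 (p = -6*(4 - 1)**2 = -6*3**2 = -6*9 = -54)
N(U) = I*sqrt(182) (N(U) = sqrt(-128 - 54) = sqrt(-182) = I*sqrt(182))
X = -59647
1/((X + N(-261))*(-52*(-17) + 144)) = 1/((-59647 + I*sqrt(182))*(-52*(-17) + 144)) = 1/((-59647 + I*sqrt(182))*(884 + 144)) = 1/(-59647 + I*sqrt(182)*1028) = (1/1028)/(-59647 + I*sqrt(182)) = 1/(1028*(-59647 + I*sqrt(182)))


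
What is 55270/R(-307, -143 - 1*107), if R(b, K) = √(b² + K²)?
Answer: 55270*√156749/156749 ≈ 139.60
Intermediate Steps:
R(b, K) = √(K² + b²)
55270/R(-307, -143 - 1*107) = 55270/(√((-143 - 1*107)² + (-307)²)) = 55270/(√((-143 - 107)² + 94249)) = 55270/(√((-250)² + 94249)) = 55270/(√(62500 + 94249)) = 55270/(√156749) = 55270*(√156749/156749) = 55270*√156749/156749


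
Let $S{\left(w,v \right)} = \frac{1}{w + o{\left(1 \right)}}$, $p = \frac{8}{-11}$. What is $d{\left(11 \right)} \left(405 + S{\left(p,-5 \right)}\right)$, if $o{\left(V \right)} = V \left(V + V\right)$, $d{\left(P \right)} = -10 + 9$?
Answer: $- \frac{5681}{14} \approx -405.79$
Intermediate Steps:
$d{\left(P \right)} = -1$
$o{\left(V \right)} = 2 V^{2}$ ($o{\left(V \right)} = V 2 V = 2 V^{2}$)
$p = - \frac{8}{11}$ ($p = 8 \left(- \frac{1}{11}\right) = - \frac{8}{11} \approx -0.72727$)
$S{\left(w,v \right)} = \frac{1}{2 + w}$ ($S{\left(w,v \right)} = \frac{1}{w + 2 \cdot 1^{2}} = \frac{1}{w + 2 \cdot 1} = \frac{1}{w + 2} = \frac{1}{2 + w}$)
$d{\left(11 \right)} \left(405 + S{\left(p,-5 \right)}\right) = - (405 + \frac{1}{2 - \frac{8}{11}}) = - (405 + \frac{1}{\frac{14}{11}}) = - (405 + \frac{11}{14}) = \left(-1\right) \frac{5681}{14} = - \frac{5681}{14}$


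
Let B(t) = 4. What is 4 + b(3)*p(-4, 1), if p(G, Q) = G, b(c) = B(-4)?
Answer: -12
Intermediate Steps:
b(c) = 4
4 + b(3)*p(-4, 1) = 4 + 4*(-4) = 4 - 16 = -12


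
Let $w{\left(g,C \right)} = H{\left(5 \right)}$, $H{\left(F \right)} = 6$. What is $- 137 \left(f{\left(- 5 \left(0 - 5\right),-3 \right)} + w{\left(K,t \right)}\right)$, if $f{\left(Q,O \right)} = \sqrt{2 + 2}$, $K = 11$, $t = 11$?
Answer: $-1096$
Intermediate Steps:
$f{\left(Q,O \right)} = 2$ ($f{\left(Q,O \right)} = \sqrt{4} = 2$)
$w{\left(g,C \right)} = 6$
$- 137 \left(f{\left(- 5 \left(0 - 5\right),-3 \right)} + w{\left(K,t \right)}\right) = - 137 \left(2 + 6\right) = \left(-137\right) 8 = -1096$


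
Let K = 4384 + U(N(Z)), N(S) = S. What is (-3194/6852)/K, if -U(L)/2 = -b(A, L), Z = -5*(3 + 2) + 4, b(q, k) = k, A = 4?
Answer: -1597/14875692 ≈ -0.00010736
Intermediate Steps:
Z = -21 (Z = -5*5 + 4 = -25 + 4 = -21)
U(L) = 2*L (U(L) = -(-2)*L = 2*L)
K = 4342 (K = 4384 + 2*(-21) = 4384 - 42 = 4342)
(-3194/6852)/K = -3194/6852/4342 = -3194*1/6852*(1/4342) = -1597/3426*1/4342 = -1597/14875692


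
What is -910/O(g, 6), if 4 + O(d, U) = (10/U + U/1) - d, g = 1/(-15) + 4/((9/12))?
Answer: 2275/4 ≈ 568.75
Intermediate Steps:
g = 79/15 (g = 1*(-1/15) + 4/((9*(1/12))) = -1/15 + 4/(¾) = -1/15 + 4*(4/3) = -1/15 + 16/3 = 79/15 ≈ 5.2667)
O(d, U) = -4 + U - d + 10/U (O(d, U) = -4 + ((10/U + U/1) - d) = -4 + ((10/U + U*1) - d) = -4 + ((10/U + U) - d) = -4 + ((U + 10/U) - d) = -4 + (U - d + 10/U) = -4 + U - d + 10/U)
-910/O(g, 6) = -910/(-4 + 6 - 1*79/15 + 10/6) = -910/(-4 + 6 - 79/15 + 10*(⅙)) = -910/(-4 + 6 - 79/15 + 5/3) = -910/(-8/5) = -910*(-5/8) = 2275/4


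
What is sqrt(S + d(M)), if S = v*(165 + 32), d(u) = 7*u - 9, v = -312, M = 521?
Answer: I*sqrt(57826) ≈ 240.47*I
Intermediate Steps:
d(u) = -9 + 7*u
S = -61464 (S = -312*(165 + 32) = -312*197 = -61464)
sqrt(S + d(M)) = sqrt(-61464 + (-9 + 7*521)) = sqrt(-61464 + (-9 + 3647)) = sqrt(-61464 + 3638) = sqrt(-57826) = I*sqrt(57826)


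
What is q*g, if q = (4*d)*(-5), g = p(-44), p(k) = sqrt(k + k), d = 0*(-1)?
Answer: 0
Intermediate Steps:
d = 0
p(k) = sqrt(2)*sqrt(k) (p(k) = sqrt(2*k) = sqrt(2)*sqrt(k))
g = 2*I*sqrt(22) (g = sqrt(2)*sqrt(-44) = sqrt(2)*(2*I*sqrt(11)) = 2*I*sqrt(22) ≈ 9.3808*I)
q = 0 (q = (4*0)*(-5) = 0*(-5) = 0)
q*g = 0*(2*I*sqrt(22)) = 0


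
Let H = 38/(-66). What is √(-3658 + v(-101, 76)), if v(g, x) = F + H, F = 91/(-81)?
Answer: 2*I*√8967178/99 ≈ 60.495*I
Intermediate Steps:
F = -91/81 (F = 91*(-1/81) = -91/81 ≈ -1.1235)
H = -19/33 (H = 38*(-1/66) = -19/33 ≈ -0.57576)
v(g, x) = -1514/891 (v(g, x) = -91/81 - 19/33 = -1514/891)
√(-3658 + v(-101, 76)) = √(-3658 - 1514/891) = √(-3260792/891) = 2*I*√8967178/99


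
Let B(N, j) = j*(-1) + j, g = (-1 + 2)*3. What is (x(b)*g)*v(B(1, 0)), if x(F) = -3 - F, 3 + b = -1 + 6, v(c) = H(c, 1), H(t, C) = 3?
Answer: -45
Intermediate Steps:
g = 3 (g = 1*3 = 3)
B(N, j) = 0 (B(N, j) = -j + j = 0)
v(c) = 3
b = 2 (b = -3 + (-1 + 6) = -3 + 5 = 2)
(x(b)*g)*v(B(1, 0)) = ((-3 - 1*2)*3)*3 = ((-3 - 2)*3)*3 = -5*3*3 = -15*3 = -45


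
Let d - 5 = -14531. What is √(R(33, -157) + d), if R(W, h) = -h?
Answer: I*√14369 ≈ 119.87*I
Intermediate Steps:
d = -14526 (d = 5 - 14531 = -14526)
√(R(33, -157) + d) = √(-1*(-157) - 14526) = √(157 - 14526) = √(-14369) = I*√14369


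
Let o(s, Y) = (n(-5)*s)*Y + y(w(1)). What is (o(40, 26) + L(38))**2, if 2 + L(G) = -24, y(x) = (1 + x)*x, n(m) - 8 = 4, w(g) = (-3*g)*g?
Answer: 155251600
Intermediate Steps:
w(g) = -3*g**2
n(m) = 12 (n(m) = 8 + 4 = 12)
y(x) = x*(1 + x)
o(s, Y) = 6 + 12*Y*s (o(s, Y) = (12*s)*Y + (-3*1**2)*(1 - 3*1**2) = 12*Y*s + (-3*1)*(1 - 3*1) = 12*Y*s - 3*(1 - 3) = 12*Y*s - 3*(-2) = 12*Y*s + 6 = 6 + 12*Y*s)
L(G) = -26 (L(G) = -2 - 24 = -26)
(o(40, 26) + L(38))**2 = ((6 + 12*26*40) - 26)**2 = ((6 + 12480) - 26)**2 = (12486 - 26)**2 = 12460**2 = 155251600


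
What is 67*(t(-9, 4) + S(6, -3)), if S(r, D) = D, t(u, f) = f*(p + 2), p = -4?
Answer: -737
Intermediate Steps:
t(u, f) = -2*f (t(u, f) = f*(-4 + 2) = f*(-2) = -2*f)
67*(t(-9, 4) + S(6, -3)) = 67*(-2*4 - 3) = 67*(-8 - 3) = 67*(-11) = -737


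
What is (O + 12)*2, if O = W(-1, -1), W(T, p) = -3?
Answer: 18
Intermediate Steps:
O = -3
(O + 12)*2 = (-3 + 12)*2 = 9*2 = 18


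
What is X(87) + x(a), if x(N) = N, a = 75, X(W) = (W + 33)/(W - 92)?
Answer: 51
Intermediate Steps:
X(W) = (33 + W)/(-92 + W)
X(87) + x(a) = (33 + 87)/(-92 + 87) + 75 = 120/(-5) + 75 = -⅕*120 + 75 = -24 + 75 = 51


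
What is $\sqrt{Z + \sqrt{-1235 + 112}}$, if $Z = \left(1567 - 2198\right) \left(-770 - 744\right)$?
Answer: $\sqrt{955334 + i \sqrt{1123}} \approx 977.41 + 0.017 i$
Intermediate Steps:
$Z = 955334$ ($Z = \left(-631\right) \left(-1514\right) = 955334$)
$\sqrt{Z + \sqrt{-1235 + 112}} = \sqrt{955334 + \sqrt{-1235 + 112}} = \sqrt{955334 + \sqrt{-1123}} = \sqrt{955334 + i \sqrt{1123}}$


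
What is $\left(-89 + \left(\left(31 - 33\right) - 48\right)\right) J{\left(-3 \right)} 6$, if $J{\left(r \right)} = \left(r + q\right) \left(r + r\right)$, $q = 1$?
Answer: $-10008$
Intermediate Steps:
$J{\left(r \right)} = 2 r \left(1 + r\right)$ ($J{\left(r \right)} = \left(r + 1\right) \left(r + r\right) = \left(1 + r\right) 2 r = 2 r \left(1 + r\right)$)
$\left(-89 + \left(\left(31 - 33\right) - 48\right)\right) J{\left(-3 \right)} 6 = \left(-89 + \left(\left(31 - 33\right) - 48\right)\right) 2 \left(-3\right) \left(1 - 3\right) 6 = \left(-89 - 50\right) 2 \left(-3\right) \left(-2\right) 6 = \left(-89 - 50\right) 12 \cdot 6 = \left(-139\right) 72 = -10008$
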